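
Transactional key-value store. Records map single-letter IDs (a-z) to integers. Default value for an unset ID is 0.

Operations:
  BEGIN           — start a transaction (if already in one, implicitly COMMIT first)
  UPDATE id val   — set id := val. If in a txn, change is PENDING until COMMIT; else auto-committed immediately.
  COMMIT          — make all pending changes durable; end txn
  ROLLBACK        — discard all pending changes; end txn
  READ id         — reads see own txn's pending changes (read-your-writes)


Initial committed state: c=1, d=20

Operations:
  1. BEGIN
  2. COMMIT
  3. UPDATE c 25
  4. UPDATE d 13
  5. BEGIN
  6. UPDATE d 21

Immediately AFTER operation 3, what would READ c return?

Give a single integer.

Initial committed: {c=1, d=20}
Op 1: BEGIN: in_txn=True, pending={}
Op 2: COMMIT: merged [] into committed; committed now {c=1, d=20}
Op 3: UPDATE c=25 (auto-commit; committed c=25)
After op 3: visible(c) = 25 (pending={}, committed={c=25, d=20})

Answer: 25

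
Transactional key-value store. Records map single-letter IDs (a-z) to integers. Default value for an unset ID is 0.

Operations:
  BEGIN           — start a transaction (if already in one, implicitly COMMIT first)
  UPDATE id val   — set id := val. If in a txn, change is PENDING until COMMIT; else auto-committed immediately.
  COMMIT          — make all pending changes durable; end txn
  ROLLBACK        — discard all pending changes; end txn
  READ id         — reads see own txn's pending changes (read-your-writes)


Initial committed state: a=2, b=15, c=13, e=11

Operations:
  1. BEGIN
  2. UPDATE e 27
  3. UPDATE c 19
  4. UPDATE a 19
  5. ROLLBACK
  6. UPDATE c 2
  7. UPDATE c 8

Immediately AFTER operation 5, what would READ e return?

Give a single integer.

Answer: 11

Derivation:
Initial committed: {a=2, b=15, c=13, e=11}
Op 1: BEGIN: in_txn=True, pending={}
Op 2: UPDATE e=27 (pending; pending now {e=27})
Op 3: UPDATE c=19 (pending; pending now {c=19, e=27})
Op 4: UPDATE a=19 (pending; pending now {a=19, c=19, e=27})
Op 5: ROLLBACK: discarded pending ['a', 'c', 'e']; in_txn=False
After op 5: visible(e) = 11 (pending={}, committed={a=2, b=15, c=13, e=11})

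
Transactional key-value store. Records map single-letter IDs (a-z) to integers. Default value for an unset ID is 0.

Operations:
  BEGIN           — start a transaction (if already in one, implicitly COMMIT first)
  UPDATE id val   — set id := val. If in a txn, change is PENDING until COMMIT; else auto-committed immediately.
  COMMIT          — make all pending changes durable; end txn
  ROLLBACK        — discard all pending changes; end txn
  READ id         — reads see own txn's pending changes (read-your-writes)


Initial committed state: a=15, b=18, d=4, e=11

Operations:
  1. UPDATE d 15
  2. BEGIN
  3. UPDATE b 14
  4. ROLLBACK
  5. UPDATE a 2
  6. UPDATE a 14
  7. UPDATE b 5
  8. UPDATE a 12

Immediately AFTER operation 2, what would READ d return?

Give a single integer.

Answer: 15

Derivation:
Initial committed: {a=15, b=18, d=4, e=11}
Op 1: UPDATE d=15 (auto-commit; committed d=15)
Op 2: BEGIN: in_txn=True, pending={}
After op 2: visible(d) = 15 (pending={}, committed={a=15, b=18, d=15, e=11})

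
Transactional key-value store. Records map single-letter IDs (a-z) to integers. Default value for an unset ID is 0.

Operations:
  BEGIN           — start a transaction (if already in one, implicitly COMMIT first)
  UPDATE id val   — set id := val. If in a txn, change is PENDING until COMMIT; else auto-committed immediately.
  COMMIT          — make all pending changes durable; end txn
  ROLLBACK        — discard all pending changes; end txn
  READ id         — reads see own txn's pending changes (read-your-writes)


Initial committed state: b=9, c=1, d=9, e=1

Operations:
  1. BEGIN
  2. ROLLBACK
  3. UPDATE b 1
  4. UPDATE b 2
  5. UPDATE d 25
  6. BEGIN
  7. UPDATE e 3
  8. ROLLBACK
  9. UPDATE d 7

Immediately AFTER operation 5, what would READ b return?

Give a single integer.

Answer: 2

Derivation:
Initial committed: {b=9, c=1, d=9, e=1}
Op 1: BEGIN: in_txn=True, pending={}
Op 2: ROLLBACK: discarded pending []; in_txn=False
Op 3: UPDATE b=1 (auto-commit; committed b=1)
Op 4: UPDATE b=2 (auto-commit; committed b=2)
Op 5: UPDATE d=25 (auto-commit; committed d=25)
After op 5: visible(b) = 2 (pending={}, committed={b=2, c=1, d=25, e=1})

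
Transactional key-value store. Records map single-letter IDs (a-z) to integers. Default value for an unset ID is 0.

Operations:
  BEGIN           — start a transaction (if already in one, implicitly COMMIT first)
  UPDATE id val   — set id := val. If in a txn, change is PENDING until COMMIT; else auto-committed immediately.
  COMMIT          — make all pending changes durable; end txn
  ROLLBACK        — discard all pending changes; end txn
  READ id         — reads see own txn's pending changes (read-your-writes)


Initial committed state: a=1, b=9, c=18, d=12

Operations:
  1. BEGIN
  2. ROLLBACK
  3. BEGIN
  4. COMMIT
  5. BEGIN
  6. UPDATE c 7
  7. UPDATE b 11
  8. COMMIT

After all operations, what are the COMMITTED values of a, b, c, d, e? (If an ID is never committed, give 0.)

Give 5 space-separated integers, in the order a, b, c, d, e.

Answer: 1 11 7 12 0

Derivation:
Initial committed: {a=1, b=9, c=18, d=12}
Op 1: BEGIN: in_txn=True, pending={}
Op 2: ROLLBACK: discarded pending []; in_txn=False
Op 3: BEGIN: in_txn=True, pending={}
Op 4: COMMIT: merged [] into committed; committed now {a=1, b=9, c=18, d=12}
Op 5: BEGIN: in_txn=True, pending={}
Op 6: UPDATE c=7 (pending; pending now {c=7})
Op 7: UPDATE b=11 (pending; pending now {b=11, c=7})
Op 8: COMMIT: merged ['b', 'c'] into committed; committed now {a=1, b=11, c=7, d=12}
Final committed: {a=1, b=11, c=7, d=12}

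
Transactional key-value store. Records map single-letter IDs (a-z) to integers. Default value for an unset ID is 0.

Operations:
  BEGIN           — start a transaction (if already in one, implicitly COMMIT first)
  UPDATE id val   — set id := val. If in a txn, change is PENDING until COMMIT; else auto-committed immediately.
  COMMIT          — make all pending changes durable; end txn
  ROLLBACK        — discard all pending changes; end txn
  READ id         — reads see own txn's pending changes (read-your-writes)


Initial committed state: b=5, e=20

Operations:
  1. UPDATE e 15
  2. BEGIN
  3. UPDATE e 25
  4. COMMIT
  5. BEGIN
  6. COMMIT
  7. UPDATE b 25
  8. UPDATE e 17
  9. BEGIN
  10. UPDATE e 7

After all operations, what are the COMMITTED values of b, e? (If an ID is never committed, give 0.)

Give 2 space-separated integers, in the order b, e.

Answer: 25 17

Derivation:
Initial committed: {b=5, e=20}
Op 1: UPDATE e=15 (auto-commit; committed e=15)
Op 2: BEGIN: in_txn=True, pending={}
Op 3: UPDATE e=25 (pending; pending now {e=25})
Op 4: COMMIT: merged ['e'] into committed; committed now {b=5, e=25}
Op 5: BEGIN: in_txn=True, pending={}
Op 6: COMMIT: merged [] into committed; committed now {b=5, e=25}
Op 7: UPDATE b=25 (auto-commit; committed b=25)
Op 8: UPDATE e=17 (auto-commit; committed e=17)
Op 9: BEGIN: in_txn=True, pending={}
Op 10: UPDATE e=7 (pending; pending now {e=7})
Final committed: {b=25, e=17}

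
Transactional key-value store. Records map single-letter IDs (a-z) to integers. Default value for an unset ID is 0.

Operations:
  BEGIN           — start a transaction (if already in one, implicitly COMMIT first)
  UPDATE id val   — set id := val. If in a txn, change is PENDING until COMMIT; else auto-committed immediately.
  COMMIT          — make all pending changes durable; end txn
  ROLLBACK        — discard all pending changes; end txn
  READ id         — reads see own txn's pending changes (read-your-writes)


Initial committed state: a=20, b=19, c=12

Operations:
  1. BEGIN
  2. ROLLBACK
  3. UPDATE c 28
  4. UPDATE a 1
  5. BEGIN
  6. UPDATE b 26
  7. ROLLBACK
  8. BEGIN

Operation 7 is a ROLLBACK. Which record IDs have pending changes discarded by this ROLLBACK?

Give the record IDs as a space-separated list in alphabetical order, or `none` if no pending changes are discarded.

Answer: b

Derivation:
Initial committed: {a=20, b=19, c=12}
Op 1: BEGIN: in_txn=True, pending={}
Op 2: ROLLBACK: discarded pending []; in_txn=False
Op 3: UPDATE c=28 (auto-commit; committed c=28)
Op 4: UPDATE a=1 (auto-commit; committed a=1)
Op 5: BEGIN: in_txn=True, pending={}
Op 6: UPDATE b=26 (pending; pending now {b=26})
Op 7: ROLLBACK: discarded pending ['b']; in_txn=False
Op 8: BEGIN: in_txn=True, pending={}
ROLLBACK at op 7 discards: ['b']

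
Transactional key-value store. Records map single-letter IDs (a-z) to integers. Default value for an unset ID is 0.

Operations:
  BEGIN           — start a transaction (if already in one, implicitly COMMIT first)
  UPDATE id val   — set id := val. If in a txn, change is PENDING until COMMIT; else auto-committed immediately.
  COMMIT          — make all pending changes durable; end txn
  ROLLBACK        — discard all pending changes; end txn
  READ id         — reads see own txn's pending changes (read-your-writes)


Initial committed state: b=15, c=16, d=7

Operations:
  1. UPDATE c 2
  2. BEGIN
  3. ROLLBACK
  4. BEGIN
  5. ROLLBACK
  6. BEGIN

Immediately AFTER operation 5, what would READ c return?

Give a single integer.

Initial committed: {b=15, c=16, d=7}
Op 1: UPDATE c=2 (auto-commit; committed c=2)
Op 2: BEGIN: in_txn=True, pending={}
Op 3: ROLLBACK: discarded pending []; in_txn=False
Op 4: BEGIN: in_txn=True, pending={}
Op 5: ROLLBACK: discarded pending []; in_txn=False
After op 5: visible(c) = 2 (pending={}, committed={b=15, c=2, d=7})

Answer: 2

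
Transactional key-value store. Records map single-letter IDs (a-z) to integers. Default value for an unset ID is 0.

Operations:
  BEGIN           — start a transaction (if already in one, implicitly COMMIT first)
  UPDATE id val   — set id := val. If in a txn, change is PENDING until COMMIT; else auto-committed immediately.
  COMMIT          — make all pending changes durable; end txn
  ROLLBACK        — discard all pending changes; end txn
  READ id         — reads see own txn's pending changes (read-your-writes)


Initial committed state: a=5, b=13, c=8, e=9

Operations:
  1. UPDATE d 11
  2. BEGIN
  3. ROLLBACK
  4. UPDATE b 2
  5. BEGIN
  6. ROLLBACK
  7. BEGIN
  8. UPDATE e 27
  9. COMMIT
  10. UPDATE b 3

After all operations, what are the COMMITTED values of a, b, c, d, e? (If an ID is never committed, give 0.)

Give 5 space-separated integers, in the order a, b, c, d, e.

Answer: 5 3 8 11 27

Derivation:
Initial committed: {a=5, b=13, c=8, e=9}
Op 1: UPDATE d=11 (auto-commit; committed d=11)
Op 2: BEGIN: in_txn=True, pending={}
Op 3: ROLLBACK: discarded pending []; in_txn=False
Op 4: UPDATE b=2 (auto-commit; committed b=2)
Op 5: BEGIN: in_txn=True, pending={}
Op 6: ROLLBACK: discarded pending []; in_txn=False
Op 7: BEGIN: in_txn=True, pending={}
Op 8: UPDATE e=27 (pending; pending now {e=27})
Op 9: COMMIT: merged ['e'] into committed; committed now {a=5, b=2, c=8, d=11, e=27}
Op 10: UPDATE b=3 (auto-commit; committed b=3)
Final committed: {a=5, b=3, c=8, d=11, e=27}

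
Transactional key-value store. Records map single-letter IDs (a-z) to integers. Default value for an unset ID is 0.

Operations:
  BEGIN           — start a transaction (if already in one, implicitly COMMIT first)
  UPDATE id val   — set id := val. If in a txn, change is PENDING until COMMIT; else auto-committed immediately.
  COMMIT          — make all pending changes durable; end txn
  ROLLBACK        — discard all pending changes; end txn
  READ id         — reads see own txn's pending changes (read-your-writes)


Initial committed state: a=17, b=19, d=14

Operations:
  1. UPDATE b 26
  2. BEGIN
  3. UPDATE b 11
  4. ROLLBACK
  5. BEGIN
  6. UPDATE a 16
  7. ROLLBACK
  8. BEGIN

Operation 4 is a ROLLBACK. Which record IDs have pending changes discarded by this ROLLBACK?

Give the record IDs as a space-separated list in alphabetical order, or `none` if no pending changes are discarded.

Initial committed: {a=17, b=19, d=14}
Op 1: UPDATE b=26 (auto-commit; committed b=26)
Op 2: BEGIN: in_txn=True, pending={}
Op 3: UPDATE b=11 (pending; pending now {b=11})
Op 4: ROLLBACK: discarded pending ['b']; in_txn=False
Op 5: BEGIN: in_txn=True, pending={}
Op 6: UPDATE a=16 (pending; pending now {a=16})
Op 7: ROLLBACK: discarded pending ['a']; in_txn=False
Op 8: BEGIN: in_txn=True, pending={}
ROLLBACK at op 4 discards: ['b']

Answer: b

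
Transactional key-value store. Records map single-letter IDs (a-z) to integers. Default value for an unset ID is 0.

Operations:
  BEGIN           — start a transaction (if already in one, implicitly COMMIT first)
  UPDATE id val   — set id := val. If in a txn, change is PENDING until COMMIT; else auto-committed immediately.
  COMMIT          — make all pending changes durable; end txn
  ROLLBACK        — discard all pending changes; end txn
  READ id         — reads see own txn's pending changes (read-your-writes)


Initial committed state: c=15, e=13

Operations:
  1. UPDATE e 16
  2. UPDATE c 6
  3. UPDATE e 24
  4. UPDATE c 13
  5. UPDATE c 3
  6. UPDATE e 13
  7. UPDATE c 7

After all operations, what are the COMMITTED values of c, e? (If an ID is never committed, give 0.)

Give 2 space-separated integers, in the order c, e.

Initial committed: {c=15, e=13}
Op 1: UPDATE e=16 (auto-commit; committed e=16)
Op 2: UPDATE c=6 (auto-commit; committed c=6)
Op 3: UPDATE e=24 (auto-commit; committed e=24)
Op 4: UPDATE c=13 (auto-commit; committed c=13)
Op 5: UPDATE c=3 (auto-commit; committed c=3)
Op 6: UPDATE e=13 (auto-commit; committed e=13)
Op 7: UPDATE c=7 (auto-commit; committed c=7)
Final committed: {c=7, e=13}

Answer: 7 13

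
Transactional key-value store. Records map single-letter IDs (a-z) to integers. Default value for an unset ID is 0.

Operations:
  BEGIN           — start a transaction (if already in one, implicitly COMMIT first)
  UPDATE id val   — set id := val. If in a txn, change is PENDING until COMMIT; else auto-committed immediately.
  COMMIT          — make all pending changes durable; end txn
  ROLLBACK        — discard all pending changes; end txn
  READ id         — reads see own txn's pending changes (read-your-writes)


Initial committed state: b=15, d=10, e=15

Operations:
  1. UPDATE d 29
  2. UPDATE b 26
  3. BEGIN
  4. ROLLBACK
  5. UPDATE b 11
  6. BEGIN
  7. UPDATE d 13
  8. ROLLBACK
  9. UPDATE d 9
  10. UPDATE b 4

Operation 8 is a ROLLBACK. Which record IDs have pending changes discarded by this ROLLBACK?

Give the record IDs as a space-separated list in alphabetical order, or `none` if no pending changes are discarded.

Initial committed: {b=15, d=10, e=15}
Op 1: UPDATE d=29 (auto-commit; committed d=29)
Op 2: UPDATE b=26 (auto-commit; committed b=26)
Op 3: BEGIN: in_txn=True, pending={}
Op 4: ROLLBACK: discarded pending []; in_txn=False
Op 5: UPDATE b=11 (auto-commit; committed b=11)
Op 6: BEGIN: in_txn=True, pending={}
Op 7: UPDATE d=13 (pending; pending now {d=13})
Op 8: ROLLBACK: discarded pending ['d']; in_txn=False
Op 9: UPDATE d=9 (auto-commit; committed d=9)
Op 10: UPDATE b=4 (auto-commit; committed b=4)
ROLLBACK at op 8 discards: ['d']

Answer: d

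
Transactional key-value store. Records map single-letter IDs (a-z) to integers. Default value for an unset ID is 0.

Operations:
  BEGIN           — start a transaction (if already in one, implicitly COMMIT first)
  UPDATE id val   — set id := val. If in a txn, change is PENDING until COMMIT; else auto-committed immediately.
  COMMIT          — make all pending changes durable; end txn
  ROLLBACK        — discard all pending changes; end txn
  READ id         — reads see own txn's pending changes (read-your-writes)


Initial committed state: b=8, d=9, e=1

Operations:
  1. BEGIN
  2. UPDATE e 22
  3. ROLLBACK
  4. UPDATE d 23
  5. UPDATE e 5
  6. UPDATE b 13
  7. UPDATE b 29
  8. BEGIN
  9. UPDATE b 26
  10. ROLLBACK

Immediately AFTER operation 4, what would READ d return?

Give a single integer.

Answer: 23

Derivation:
Initial committed: {b=8, d=9, e=1}
Op 1: BEGIN: in_txn=True, pending={}
Op 2: UPDATE e=22 (pending; pending now {e=22})
Op 3: ROLLBACK: discarded pending ['e']; in_txn=False
Op 4: UPDATE d=23 (auto-commit; committed d=23)
After op 4: visible(d) = 23 (pending={}, committed={b=8, d=23, e=1})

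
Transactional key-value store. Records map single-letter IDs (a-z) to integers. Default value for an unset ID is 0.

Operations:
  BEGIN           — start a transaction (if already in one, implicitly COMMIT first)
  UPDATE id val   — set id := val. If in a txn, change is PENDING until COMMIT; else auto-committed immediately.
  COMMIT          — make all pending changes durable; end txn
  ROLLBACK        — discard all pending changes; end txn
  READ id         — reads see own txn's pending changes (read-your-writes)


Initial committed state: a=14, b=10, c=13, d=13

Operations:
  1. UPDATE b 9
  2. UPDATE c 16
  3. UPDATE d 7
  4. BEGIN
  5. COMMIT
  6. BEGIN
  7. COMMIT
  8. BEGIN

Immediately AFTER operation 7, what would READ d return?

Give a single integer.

Initial committed: {a=14, b=10, c=13, d=13}
Op 1: UPDATE b=9 (auto-commit; committed b=9)
Op 2: UPDATE c=16 (auto-commit; committed c=16)
Op 3: UPDATE d=7 (auto-commit; committed d=7)
Op 4: BEGIN: in_txn=True, pending={}
Op 5: COMMIT: merged [] into committed; committed now {a=14, b=9, c=16, d=7}
Op 6: BEGIN: in_txn=True, pending={}
Op 7: COMMIT: merged [] into committed; committed now {a=14, b=9, c=16, d=7}
After op 7: visible(d) = 7 (pending={}, committed={a=14, b=9, c=16, d=7})

Answer: 7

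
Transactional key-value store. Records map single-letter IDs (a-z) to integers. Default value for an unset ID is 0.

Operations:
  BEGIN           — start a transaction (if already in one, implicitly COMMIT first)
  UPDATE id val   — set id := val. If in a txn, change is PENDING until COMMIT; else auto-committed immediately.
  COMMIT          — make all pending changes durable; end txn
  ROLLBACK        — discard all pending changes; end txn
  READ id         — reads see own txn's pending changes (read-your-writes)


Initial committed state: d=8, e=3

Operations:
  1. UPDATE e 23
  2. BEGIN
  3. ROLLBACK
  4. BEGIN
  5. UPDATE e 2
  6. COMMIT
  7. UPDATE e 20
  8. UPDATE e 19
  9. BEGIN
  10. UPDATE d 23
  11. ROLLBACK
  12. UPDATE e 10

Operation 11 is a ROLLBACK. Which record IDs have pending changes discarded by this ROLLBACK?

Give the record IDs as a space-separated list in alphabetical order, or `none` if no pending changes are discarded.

Answer: d

Derivation:
Initial committed: {d=8, e=3}
Op 1: UPDATE e=23 (auto-commit; committed e=23)
Op 2: BEGIN: in_txn=True, pending={}
Op 3: ROLLBACK: discarded pending []; in_txn=False
Op 4: BEGIN: in_txn=True, pending={}
Op 5: UPDATE e=2 (pending; pending now {e=2})
Op 6: COMMIT: merged ['e'] into committed; committed now {d=8, e=2}
Op 7: UPDATE e=20 (auto-commit; committed e=20)
Op 8: UPDATE e=19 (auto-commit; committed e=19)
Op 9: BEGIN: in_txn=True, pending={}
Op 10: UPDATE d=23 (pending; pending now {d=23})
Op 11: ROLLBACK: discarded pending ['d']; in_txn=False
Op 12: UPDATE e=10 (auto-commit; committed e=10)
ROLLBACK at op 11 discards: ['d']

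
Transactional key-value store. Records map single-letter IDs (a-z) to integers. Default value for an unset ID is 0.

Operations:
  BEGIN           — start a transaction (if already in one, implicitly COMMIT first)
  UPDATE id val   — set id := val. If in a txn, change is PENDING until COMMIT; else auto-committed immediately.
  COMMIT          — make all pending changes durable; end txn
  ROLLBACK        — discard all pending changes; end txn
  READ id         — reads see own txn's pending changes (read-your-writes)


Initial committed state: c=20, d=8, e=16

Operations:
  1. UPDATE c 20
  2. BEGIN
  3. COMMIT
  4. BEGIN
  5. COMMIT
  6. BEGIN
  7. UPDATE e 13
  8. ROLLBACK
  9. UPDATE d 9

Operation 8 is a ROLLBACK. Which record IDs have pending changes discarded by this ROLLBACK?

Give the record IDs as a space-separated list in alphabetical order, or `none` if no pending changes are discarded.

Initial committed: {c=20, d=8, e=16}
Op 1: UPDATE c=20 (auto-commit; committed c=20)
Op 2: BEGIN: in_txn=True, pending={}
Op 3: COMMIT: merged [] into committed; committed now {c=20, d=8, e=16}
Op 4: BEGIN: in_txn=True, pending={}
Op 5: COMMIT: merged [] into committed; committed now {c=20, d=8, e=16}
Op 6: BEGIN: in_txn=True, pending={}
Op 7: UPDATE e=13 (pending; pending now {e=13})
Op 8: ROLLBACK: discarded pending ['e']; in_txn=False
Op 9: UPDATE d=9 (auto-commit; committed d=9)
ROLLBACK at op 8 discards: ['e']

Answer: e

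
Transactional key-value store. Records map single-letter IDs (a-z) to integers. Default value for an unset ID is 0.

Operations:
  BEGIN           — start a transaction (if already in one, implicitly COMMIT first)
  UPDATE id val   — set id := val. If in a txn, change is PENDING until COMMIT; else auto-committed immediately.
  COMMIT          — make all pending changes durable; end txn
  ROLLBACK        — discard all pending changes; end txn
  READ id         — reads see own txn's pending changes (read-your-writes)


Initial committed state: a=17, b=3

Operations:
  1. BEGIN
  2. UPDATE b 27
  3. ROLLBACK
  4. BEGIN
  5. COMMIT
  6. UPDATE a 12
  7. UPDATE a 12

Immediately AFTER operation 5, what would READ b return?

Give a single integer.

Answer: 3

Derivation:
Initial committed: {a=17, b=3}
Op 1: BEGIN: in_txn=True, pending={}
Op 2: UPDATE b=27 (pending; pending now {b=27})
Op 3: ROLLBACK: discarded pending ['b']; in_txn=False
Op 4: BEGIN: in_txn=True, pending={}
Op 5: COMMIT: merged [] into committed; committed now {a=17, b=3}
After op 5: visible(b) = 3 (pending={}, committed={a=17, b=3})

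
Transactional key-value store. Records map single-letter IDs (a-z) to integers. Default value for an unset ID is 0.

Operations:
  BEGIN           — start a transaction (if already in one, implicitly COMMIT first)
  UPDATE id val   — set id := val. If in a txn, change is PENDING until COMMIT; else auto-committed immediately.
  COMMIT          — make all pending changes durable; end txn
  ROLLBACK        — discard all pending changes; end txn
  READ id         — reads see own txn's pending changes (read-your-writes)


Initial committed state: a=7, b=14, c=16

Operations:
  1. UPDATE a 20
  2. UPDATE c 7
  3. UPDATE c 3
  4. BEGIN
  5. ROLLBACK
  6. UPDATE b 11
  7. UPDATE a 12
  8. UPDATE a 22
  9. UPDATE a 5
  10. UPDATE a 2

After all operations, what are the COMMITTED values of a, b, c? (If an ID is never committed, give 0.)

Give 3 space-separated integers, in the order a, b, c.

Answer: 2 11 3

Derivation:
Initial committed: {a=7, b=14, c=16}
Op 1: UPDATE a=20 (auto-commit; committed a=20)
Op 2: UPDATE c=7 (auto-commit; committed c=7)
Op 3: UPDATE c=3 (auto-commit; committed c=3)
Op 4: BEGIN: in_txn=True, pending={}
Op 5: ROLLBACK: discarded pending []; in_txn=False
Op 6: UPDATE b=11 (auto-commit; committed b=11)
Op 7: UPDATE a=12 (auto-commit; committed a=12)
Op 8: UPDATE a=22 (auto-commit; committed a=22)
Op 9: UPDATE a=5 (auto-commit; committed a=5)
Op 10: UPDATE a=2 (auto-commit; committed a=2)
Final committed: {a=2, b=11, c=3}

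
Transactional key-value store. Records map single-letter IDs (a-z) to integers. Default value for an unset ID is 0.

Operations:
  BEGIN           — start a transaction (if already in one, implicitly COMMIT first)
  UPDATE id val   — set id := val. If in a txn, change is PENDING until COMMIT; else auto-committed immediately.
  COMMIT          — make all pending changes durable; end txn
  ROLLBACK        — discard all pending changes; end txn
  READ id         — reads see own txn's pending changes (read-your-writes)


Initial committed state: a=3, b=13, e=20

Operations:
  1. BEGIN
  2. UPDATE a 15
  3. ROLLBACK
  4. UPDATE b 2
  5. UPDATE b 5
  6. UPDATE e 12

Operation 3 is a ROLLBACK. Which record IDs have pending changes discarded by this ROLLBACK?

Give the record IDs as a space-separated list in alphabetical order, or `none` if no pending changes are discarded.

Answer: a

Derivation:
Initial committed: {a=3, b=13, e=20}
Op 1: BEGIN: in_txn=True, pending={}
Op 2: UPDATE a=15 (pending; pending now {a=15})
Op 3: ROLLBACK: discarded pending ['a']; in_txn=False
Op 4: UPDATE b=2 (auto-commit; committed b=2)
Op 5: UPDATE b=5 (auto-commit; committed b=5)
Op 6: UPDATE e=12 (auto-commit; committed e=12)
ROLLBACK at op 3 discards: ['a']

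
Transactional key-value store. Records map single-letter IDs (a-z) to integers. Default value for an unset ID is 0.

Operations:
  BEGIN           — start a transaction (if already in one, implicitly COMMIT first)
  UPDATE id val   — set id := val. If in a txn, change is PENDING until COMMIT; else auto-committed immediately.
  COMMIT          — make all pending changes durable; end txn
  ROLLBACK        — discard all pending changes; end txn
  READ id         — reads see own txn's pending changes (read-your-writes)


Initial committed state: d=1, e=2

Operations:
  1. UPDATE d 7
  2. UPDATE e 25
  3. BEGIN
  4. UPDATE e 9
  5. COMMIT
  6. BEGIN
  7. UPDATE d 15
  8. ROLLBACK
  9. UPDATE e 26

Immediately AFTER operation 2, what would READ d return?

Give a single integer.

Initial committed: {d=1, e=2}
Op 1: UPDATE d=7 (auto-commit; committed d=7)
Op 2: UPDATE e=25 (auto-commit; committed e=25)
After op 2: visible(d) = 7 (pending={}, committed={d=7, e=25})

Answer: 7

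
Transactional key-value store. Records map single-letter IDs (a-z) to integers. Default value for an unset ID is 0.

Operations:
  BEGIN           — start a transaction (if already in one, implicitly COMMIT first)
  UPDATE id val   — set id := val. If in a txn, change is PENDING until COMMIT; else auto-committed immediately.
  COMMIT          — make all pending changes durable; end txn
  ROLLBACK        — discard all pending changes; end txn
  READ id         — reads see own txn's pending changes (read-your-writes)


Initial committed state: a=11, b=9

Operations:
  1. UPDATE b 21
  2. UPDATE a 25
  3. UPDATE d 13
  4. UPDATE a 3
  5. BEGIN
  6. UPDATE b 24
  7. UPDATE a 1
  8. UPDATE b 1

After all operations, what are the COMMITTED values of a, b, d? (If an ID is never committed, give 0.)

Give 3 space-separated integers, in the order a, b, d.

Answer: 3 21 13

Derivation:
Initial committed: {a=11, b=9}
Op 1: UPDATE b=21 (auto-commit; committed b=21)
Op 2: UPDATE a=25 (auto-commit; committed a=25)
Op 3: UPDATE d=13 (auto-commit; committed d=13)
Op 4: UPDATE a=3 (auto-commit; committed a=3)
Op 5: BEGIN: in_txn=True, pending={}
Op 6: UPDATE b=24 (pending; pending now {b=24})
Op 7: UPDATE a=1 (pending; pending now {a=1, b=24})
Op 8: UPDATE b=1 (pending; pending now {a=1, b=1})
Final committed: {a=3, b=21, d=13}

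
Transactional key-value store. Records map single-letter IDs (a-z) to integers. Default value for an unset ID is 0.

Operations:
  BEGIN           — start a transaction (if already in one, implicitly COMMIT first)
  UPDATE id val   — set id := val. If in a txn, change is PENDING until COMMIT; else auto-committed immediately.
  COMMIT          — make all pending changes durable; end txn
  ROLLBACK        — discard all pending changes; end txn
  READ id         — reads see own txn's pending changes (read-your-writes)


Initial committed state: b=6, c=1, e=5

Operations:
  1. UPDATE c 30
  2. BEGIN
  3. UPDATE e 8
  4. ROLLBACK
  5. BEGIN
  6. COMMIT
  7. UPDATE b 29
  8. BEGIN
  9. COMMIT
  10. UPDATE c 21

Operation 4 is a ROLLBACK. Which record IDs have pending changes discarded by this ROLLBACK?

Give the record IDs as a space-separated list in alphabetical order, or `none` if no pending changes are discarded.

Initial committed: {b=6, c=1, e=5}
Op 1: UPDATE c=30 (auto-commit; committed c=30)
Op 2: BEGIN: in_txn=True, pending={}
Op 3: UPDATE e=8 (pending; pending now {e=8})
Op 4: ROLLBACK: discarded pending ['e']; in_txn=False
Op 5: BEGIN: in_txn=True, pending={}
Op 6: COMMIT: merged [] into committed; committed now {b=6, c=30, e=5}
Op 7: UPDATE b=29 (auto-commit; committed b=29)
Op 8: BEGIN: in_txn=True, pending={}
Op 9: COMMIT: merged [] into committed; committed now {b=29, c=30, e=5}
Op 10: UPDATE c=21 (auto-commit; committed c=21)
ROLLBACK at op 4 discards: ['e']

Answer: e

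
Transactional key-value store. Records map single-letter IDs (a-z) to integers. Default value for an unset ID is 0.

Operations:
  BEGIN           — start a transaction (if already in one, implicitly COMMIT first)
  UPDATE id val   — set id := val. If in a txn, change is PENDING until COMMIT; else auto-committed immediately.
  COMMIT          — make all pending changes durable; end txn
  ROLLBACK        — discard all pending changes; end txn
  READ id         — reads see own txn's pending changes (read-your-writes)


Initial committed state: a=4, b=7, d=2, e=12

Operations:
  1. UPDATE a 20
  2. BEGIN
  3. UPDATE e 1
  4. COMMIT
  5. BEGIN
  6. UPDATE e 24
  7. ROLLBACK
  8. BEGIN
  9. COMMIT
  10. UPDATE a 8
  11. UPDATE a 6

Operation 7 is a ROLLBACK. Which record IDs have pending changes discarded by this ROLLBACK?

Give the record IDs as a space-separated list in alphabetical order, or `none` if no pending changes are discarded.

Initial committed: {a=4, b=7, d=2, e=12}
Op 1: UPDATE a=20 (auto-commit; committed a=20)
Op 2: BEGIN: in_txn=True, pending={}
Op 3: UPDATE e=1 (pending; pending now {e=1})
Op 4: COMMIT: merged ['e'] into committed; committed now {a=20, b=7, d=2, e=1}
Op 5: BEGIN: in_txn=True, pending={}
Op 6: UPDATE e=24 (pending; pending now {e=24})
Op 7: ROLLBACK: discarded pending ['e']; in_txn=False
Op 8: BEGIN: in_txn=True, pending={}
Op 9: COMMIT: merged [] into committed; committed now {a=20, b=7, d=2, e=1}
Op 10: UPDATE a=8 (auto-commit; committed a=8)
Op 11: UPDATE a=6 (auto-commit; committed a=6)
ROLLBACK at op 7 discards: ['e']

Answer: e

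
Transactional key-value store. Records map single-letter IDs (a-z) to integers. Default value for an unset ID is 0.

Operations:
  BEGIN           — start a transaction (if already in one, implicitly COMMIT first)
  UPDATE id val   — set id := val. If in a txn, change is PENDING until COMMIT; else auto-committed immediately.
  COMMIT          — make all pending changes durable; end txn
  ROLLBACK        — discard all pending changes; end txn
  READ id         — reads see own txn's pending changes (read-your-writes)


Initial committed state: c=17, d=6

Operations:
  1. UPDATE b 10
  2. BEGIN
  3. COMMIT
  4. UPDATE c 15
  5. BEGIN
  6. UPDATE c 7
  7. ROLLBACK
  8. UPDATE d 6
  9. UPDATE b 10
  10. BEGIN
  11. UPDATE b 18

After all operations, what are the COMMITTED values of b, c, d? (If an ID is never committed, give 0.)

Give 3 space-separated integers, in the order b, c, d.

Initial committed: {c=17, d=6}
Op 1: UPDATE b=10 (auto-commit; committed b=10)
Op 2: BEGIN: in_txn=True, pending={}
Op 3: COMMIT: merged [] into committed; committed now {b=10, c=17, d=6}
Op 4: UPDATE c=15 (auto-commit; committed c=15)
Op 5: BEGIN: in_txn=True, pending={}
Op 6: UPDATE c=7 (pending; pending now {c=7})
Op 7: ROLLBACK: discarded pending ['c']; in_txn=False
Op 8: UPDATE d=6 (auto-commit; committed d=6)
Op 9: UPDATE b=10 (auto-commit; committed b=10)
Op 10: BEGIN: in_txn=True, pending={}
Op 11: UPDATE b=18 (pending; pending now {b=18})
Final committed: {b=10, c=15, d=6}

Answer: 10 15 6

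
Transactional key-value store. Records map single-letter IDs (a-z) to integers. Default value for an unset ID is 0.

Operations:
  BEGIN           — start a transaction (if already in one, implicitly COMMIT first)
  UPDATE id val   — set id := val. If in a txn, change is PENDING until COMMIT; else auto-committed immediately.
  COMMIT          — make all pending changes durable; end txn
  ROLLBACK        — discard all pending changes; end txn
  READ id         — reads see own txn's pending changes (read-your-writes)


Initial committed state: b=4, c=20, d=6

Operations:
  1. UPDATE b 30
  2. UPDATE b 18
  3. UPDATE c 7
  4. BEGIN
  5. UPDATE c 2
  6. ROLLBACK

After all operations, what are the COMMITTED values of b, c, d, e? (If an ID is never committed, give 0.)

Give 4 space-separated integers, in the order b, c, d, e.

Initial committed: {b=4, c=20, d=6}
Op 1: UPDATE b=30 (auto-commit; committed b=30)
Op 2: UPDATE b=18 (auto-commit; committed b=18)
Op 3: UPDATE c=7 (auto-commit; committed c=7)
Op 4: BEGIN: in_txn=True, pending={}
Op 5: UPDATE c=2 (pending; pending now {c=2})
Op 6: ROLLBACK: discarded pending ['c']; in_txn=False
Final committed: {b=18, c=7, d=6}

Answer: 18 7 6 0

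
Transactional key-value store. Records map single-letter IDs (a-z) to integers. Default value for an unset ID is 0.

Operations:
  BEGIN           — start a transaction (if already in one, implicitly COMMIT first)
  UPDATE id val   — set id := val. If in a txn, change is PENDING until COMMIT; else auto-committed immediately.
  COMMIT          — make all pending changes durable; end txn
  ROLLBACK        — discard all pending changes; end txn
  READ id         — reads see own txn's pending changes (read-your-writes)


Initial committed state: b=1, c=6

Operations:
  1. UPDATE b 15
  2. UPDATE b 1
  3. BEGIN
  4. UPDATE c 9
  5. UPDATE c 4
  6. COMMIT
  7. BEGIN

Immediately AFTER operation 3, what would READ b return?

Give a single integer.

Answer: 1

Derivation:
Initial committed: {b=1, c=6}
Op 1: UPDATE b=15 (auto-commit; committed b=15)
Op 2: UPDATE b=1 (auto-commit; committed b=1)
Op 3: BEGIN: in_txn=True, pending={}
After op 3: visible(b) = 1 (pending={}, committed={b=1, c=6})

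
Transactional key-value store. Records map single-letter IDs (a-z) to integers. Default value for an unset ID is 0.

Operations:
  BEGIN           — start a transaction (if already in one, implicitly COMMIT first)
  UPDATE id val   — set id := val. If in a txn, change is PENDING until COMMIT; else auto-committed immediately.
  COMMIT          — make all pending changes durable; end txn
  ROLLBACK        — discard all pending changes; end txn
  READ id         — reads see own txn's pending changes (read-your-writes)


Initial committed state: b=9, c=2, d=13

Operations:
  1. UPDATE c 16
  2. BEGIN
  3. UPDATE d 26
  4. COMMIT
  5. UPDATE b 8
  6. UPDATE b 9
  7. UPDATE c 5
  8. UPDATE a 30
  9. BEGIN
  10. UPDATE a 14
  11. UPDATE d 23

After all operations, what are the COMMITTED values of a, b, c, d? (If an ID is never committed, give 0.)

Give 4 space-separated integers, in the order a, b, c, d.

Initial committed: {b=9, c=2, d=13}
Op 1: UPDATE c=16 (auto-commit; committed c=16)
Op 2: BEGIN: in_txn=True, pending={}
Op 3: UPDATE d=26 (pending; pending now {d=26})
Op 4: COMMIT: merged ['d'] into committed; committed now {b=9, c=16, d=26}
Op 5: UPDATE b=8 (auto-commit; committed b=8)
Op 6: UPDATE b=9 (auto-commit; committed b=9)
Op 7: UPDATE c=5 (auto-commit; committed c=5)
Op 8: UPDATE a=30 (auto-commit; committed a=30)
Op 9: BEGIN: in_txn=True, pending={}
Op 10: UPDATE a=14 (pending; pending now {a=14})
Op 11: UPDATE d=23 (pending; pending now {a=14, d=23})
Final committed: {a=30, b=9, c=5, d=26}

Answer: 30 9 5 26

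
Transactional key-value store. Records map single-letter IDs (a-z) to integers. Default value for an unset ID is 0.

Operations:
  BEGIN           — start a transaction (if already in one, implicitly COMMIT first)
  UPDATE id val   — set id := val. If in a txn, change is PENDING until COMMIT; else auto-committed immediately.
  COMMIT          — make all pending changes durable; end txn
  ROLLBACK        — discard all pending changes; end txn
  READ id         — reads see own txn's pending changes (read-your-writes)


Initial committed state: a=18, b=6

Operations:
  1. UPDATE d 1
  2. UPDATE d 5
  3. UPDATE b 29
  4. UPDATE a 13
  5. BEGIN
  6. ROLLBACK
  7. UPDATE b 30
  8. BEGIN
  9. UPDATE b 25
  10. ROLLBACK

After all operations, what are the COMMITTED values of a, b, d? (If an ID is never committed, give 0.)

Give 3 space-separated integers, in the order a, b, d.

Answer: 13 30 5

Derivation:
Initial committed: {a=18, b=6}
Op 1: UPDATE d=1 (auto-commit; committed d=1)
Op 2: UPDATE d=5 (auto-commit; committed d=5)
Op 3: UPDATE b=29 (auto-commit; committed b=29)
Op 4: UPDATE a=13 (auto-commit; committed a=13)
Op 5: BEGIN: in_txn=True, pending={}
Op 6: ROLLBACK: discarded pending []; in_txn=False
Op 7: UPDATE b=30 (auto-commit; committed b=30)
Op 8: BEGIN: in_txn=True, pending={}
Op 9: UPDATE b=25 (pending; pending now {b=25})
Op 10: ROLLBACK: discarded pending ['b']; in_txn=False
Final committed: {a=13, b=30, d=5}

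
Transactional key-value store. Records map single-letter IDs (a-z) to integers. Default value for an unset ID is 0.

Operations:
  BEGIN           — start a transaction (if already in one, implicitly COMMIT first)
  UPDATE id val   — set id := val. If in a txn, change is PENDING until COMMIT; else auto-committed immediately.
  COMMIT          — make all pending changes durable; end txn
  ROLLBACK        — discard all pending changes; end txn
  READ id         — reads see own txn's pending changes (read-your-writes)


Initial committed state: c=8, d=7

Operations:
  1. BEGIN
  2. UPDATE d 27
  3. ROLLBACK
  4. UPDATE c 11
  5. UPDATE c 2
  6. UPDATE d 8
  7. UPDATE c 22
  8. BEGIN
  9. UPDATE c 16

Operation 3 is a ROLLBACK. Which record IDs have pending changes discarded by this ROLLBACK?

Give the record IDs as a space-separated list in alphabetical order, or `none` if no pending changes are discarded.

Answer: d

Derivation:
Initial committed: {c=8, d=7}
Op 1: BEGIN: in_txn=True, pending={}
Op 2: UPDATE d=27 (pending; pending now {d=27})
Op 3: ROLLBACK: discarded pending ['d']; in_txn=False
Op 4: UPDATE c=11 (auto-commit; committed c=11)
Op 5: UPDATE c=2 (auto-commit; committed c=2)
Op 6: UPDATE d=8 (auto-commit; committed d=8)
Op 7: UPDATE c=22 (auto-commit; committed c=22)
Op 8: BEGIN: in_txn=True, pending={}
Op 9: UPDATE c=16 (pending; pending now {c=16})
ROLLBACK at op 3 discards: ['d']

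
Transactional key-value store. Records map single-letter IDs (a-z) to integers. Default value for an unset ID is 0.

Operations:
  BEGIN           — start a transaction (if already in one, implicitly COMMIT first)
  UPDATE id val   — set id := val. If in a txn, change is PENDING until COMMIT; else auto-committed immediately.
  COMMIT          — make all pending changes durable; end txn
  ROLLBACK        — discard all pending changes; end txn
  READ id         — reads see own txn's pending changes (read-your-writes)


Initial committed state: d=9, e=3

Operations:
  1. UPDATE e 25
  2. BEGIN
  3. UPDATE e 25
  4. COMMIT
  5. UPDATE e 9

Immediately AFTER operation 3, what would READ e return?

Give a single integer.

Initial committed: {d=9, e=3}
Op 1: UPDATE e=25 (auto-commit; committed e=25)
Op 2: BEGIN: in_txn=True, pending={}
Op 3: UPDATE e=25 (pending; pending now {e=25})
After op 3: visible(e) = 25 (pending={e=25}, committed={d=9, e=25})

Answer: 25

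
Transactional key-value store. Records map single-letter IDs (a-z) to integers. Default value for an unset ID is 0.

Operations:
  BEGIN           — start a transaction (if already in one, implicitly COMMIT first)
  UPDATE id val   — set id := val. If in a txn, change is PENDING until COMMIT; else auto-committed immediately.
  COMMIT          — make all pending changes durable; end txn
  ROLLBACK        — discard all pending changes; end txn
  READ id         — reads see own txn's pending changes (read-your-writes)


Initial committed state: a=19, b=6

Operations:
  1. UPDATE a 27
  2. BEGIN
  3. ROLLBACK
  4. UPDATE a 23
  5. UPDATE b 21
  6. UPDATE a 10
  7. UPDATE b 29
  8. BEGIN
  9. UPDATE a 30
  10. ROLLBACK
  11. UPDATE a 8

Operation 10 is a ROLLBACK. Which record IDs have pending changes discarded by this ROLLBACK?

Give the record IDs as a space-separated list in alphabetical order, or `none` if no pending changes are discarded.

Answer: a

Derivation:
Initial committed: {a=19, b=6}
Op 1: UPDATE a=27 (auto-commit; committed a=27)
Op 2: BEGIN: in_txn=True, pending={}
Op 3: ROLLBACK: discarded pending []; in_txn=False
Op 4: UPDATE a=23 (auto-commit; committed a=23)
Op 5: UPDATE b=21 (auto-commit; committed b=21)
Op 6: UPDATE a=10 (auto-commit; committed a=10)
Op 7: UPDATE b=29 (auto-commit; committed b=29)
Op 8: BEGIN: in_txn=True, pending={}
Op 9: UPDATE a=30 (pending; pending now {a=30})
Op 10: ROLLBACK: discarded pending ['a']; in_txn=False
Op 11: UPDATE a=8 (auto-commit; committed a=8)
ROLLBACK at op 10 discards: ['a']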